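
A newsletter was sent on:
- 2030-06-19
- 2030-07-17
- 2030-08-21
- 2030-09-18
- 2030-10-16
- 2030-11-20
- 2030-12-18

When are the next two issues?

2031-01-15, 2031-02-19

All dates are Wednesdays, 28, 35, 28, 28, 35, 28 days apart.
Specifically, the 3rd Wednesday of each month.
3rd Wednesday of January 2031: 2031-01-15.
3rd Wednesday of February 2031: 2031-02-19.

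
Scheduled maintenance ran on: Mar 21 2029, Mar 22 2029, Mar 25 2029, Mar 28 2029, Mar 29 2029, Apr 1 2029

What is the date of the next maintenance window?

Apr 4 2029

The gap pattern 1, 3, 3, 1, 3 repeats every 3 events.
These are the Wednesdays, Thursdays and Sundays of each week.
Next Wednesday: Apr 4 2029.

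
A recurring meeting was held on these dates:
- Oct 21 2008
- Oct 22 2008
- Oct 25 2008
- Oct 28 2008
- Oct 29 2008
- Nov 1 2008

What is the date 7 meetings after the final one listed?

Every event lands on a Tuesday or Wednesday or Saturday (gaps cycle 1, 3, 3, 1, 3).
So the schedule is: every Tuesday, Wednesday and Saturday.
Next Tuesday: Nov 4 2008.
Next Wednesday: Nov 5 2008.
The following Saturday is Nov 8 2008.
Next Tuesday: Nov 11 2008.
The following Wednesday is Nov 12 2008.
The following Saturday is Nov 15 2008.
Next Tuesday: Nov 18 2008.

Nov 18 2008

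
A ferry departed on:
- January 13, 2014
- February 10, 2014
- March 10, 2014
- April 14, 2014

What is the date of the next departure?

These are Mondays at 28- or 35-day spacing (28, 28, 35).
The pattern: 2nd Monday of the month.
2nd Monday of May 2014: May 12, 2014.

May 12, 2014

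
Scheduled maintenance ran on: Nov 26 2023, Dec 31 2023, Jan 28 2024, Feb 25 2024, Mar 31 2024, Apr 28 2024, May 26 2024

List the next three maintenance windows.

Every date is a Sunday; gaps 35, 28, 28, 35, 28, 28 days.
Each is the last Sunday of its month (at least one falls on the 29th or later, ruling out '4th Sunday').
Last Sunday of June 2024: Jun 30 2024.
Last Sunday of July 2024: Jul 28 2024.
Last Sunday of August 2024: Aug 25 2024.

Jun 30 2024, Jul 28 2024, Aug 25 2024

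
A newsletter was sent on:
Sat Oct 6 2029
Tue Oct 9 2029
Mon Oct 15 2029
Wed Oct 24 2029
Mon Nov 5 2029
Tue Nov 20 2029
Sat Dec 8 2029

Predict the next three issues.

Sat Dec 29 2029, Tue Jan 22 2030, Mon Feb 18 2030

Gaps: 3, 6, 9, 12, 15, 18 days — each gap is 3 larger than the previous one.
Next gap: 21 days. Sat Dec 8 2029 + 21 days = Sat Dec 29 2029.
Next gap: 24 days. Sat Dec 29 2029 + 24 days = Tue Jan 22 2030.
Next gap: 27 days. Tue Jan 22 2030 + 27 days = Mon Feb 18 2030.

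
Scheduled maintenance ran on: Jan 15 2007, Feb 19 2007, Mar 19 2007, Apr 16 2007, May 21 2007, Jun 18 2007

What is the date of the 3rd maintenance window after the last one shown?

Sep 17 2007

These are Mondays at 28- or 35-day spacing (35, 28, 28, 35, 28).
The pattern: 3rd Monday of the month.
July 2007 — 3rd Monday is Jul 16 2007.
August 2007 — 3rd Monday is Aug 20 2007.
September 2007 — 3rd Monday is Sep 17 2007.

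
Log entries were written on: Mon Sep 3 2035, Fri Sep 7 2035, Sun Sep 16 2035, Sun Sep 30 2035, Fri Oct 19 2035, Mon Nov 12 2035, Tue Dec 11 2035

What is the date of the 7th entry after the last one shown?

Tue Nov 18 2036

The spacing grows by 5 each time: 4, 9, 14, 19, 24, 29 days.
Next gap: 34 days. Tue Dec 11 2035 + 34 days = Mon Jan 14 2036.
Next gap: 39 days. Mon Jan 14 2036 + 39 days = Fri Feb 22 2036.
Next gap: 44 days. Fri Feb 22 2036 + 44 days = Sun Apr 6 2036.
Next gap: 49 days. Sun Apr 6 2036 + 49 days = Sun May 25 2036.
Next gap: 54 days. Sun May 25 2036 + 54 days = Fri Jul 18 2036.
Next gap: 59 days. Fri Jul 18 2036 + 59 days = Mon Sep 15 2036.
Next gap: 64 days. Mon Sep 15 2036 + 64 days = Tue Nov 18 2036.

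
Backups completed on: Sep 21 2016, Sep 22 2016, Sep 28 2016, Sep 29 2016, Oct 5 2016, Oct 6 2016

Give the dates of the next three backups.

Oct 12 2016, Oct 13 2016, Oct 19 2016

Gaps: 1, 6, 1, 6, 1 days — not constant, but cyclic with period 2.
The events fall on every Wednesday and Thursday.
The following Wednesday is Oct 12 2016.
The following Thursday is Oct 13 2016.
The following Wednesday is Oct 19 2016.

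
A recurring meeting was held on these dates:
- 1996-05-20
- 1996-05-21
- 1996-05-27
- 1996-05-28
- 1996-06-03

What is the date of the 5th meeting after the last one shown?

Every event lands on a Monday or Tuesday (gaps cycle 1, 6, 1, 6).
So the schedule is: every Monday and Tuesday.
Next Tuesday: 1996-06-04.
The following Monday is 1996-06-10.
The following Tuesday is 1996-06-11.
Next Monday: 1996-06-17.
Next Tuesday: 1996-06-18.

1996-06-18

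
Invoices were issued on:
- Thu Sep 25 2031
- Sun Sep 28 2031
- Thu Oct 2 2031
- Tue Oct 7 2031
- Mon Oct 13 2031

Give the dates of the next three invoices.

Intervals are 3, 4, 5, 6 days — an arithmetic progression with common difference 1.
Next gap: 7 days. Mon Oct 13 2031 + 7 days = Mon Oct 20 2031.
Next gap: 8 days. Mon Oct 20 2031 + 8 days = Tue Oct 28 2031.
Next gap: 9 days. Tue Oct 28 2031 + 9 days = Thu Nov 6 2031.

Mon Oct 20 2031, Tue Oct 28 2031, Thu Nov 6 2031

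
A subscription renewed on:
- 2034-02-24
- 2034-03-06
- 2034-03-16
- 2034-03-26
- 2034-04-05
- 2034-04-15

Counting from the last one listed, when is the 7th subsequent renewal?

2034-06-24

Every event comes 10 days after the last (10, 10, 10, 10, 10).
2034-04-15 + 10 days = 2034-04-25.
2034-04-25 + 10 days = 2034-05-05.
2034-05-05 + 10 days = 2034-05-15.
2034-05-15 + 10 days = 2034-05-25.
2034-05-25 + 10 days = 2034-06-04.
2034-06-04 + 10 days = 2034-06-14.
2034-06-14 + 10 days = 2034-06-24.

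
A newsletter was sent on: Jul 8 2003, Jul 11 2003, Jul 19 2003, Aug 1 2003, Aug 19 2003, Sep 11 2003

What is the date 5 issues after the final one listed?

Mar 19 2004

The spacing grows by 5 each time: 3, 8, 13, 18, 23 days.
Next gap: 28 days. Sep 11 2003 + 28 days = Oct 9 2003.
Next gap: 33 days. Oct 9 2003 + 33 days = Nov 11 2003.
Next gap: 38 days. Nov 11 2003 + 38 days = Dec 19 2003.
Next gap: 43 days. Dec 19 2003 + 43 days = Jan 31 2004.
Next gap: 48 days. Jan 31 2004 + 48 days = Mar 19 2004.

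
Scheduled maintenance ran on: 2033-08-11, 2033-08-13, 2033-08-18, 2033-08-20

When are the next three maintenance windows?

2033-08-25, 2033-08-27, 2033-09-01

Gaps: 2, 5, 2 days — not constant, but cyclic with period 2.
The events fall on every Thursday and Saturday.
The following Thursday is 2033-08-25.
Next Saturday: 2033-08-27.
The following Thursday is 2033-09-01.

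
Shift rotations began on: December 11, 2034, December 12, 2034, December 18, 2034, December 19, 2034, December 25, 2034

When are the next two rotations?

Gaps: 1, 6, 1, 6 days — not constant, but cyclic with period 2.
The events fall on every Monday and Tuesday.
The following Tuesday is December 26, 2034.
Next Monday: January 1, 2035.

December 26, 2034; January 1, 2035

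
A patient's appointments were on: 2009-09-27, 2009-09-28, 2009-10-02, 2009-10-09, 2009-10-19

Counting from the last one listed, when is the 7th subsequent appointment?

2010-03-22

Intervals are 1, 4, 7, 10 days — an arithmetic progression with common difference 3.
Next gap: 13 days. 2009-10-19 + 13 days = 2009-11-01.
Next gap: 16 days. 2009-11-01 + 16 days = 2009-11-17.
Next gap: 19 days. 2009-11-17 + 19 days = 2009-12-06.
Next gap: 22 days. 2009-12-06 + 22 days = 2009-12-28.
Next gap: 25 days. 2009-12-28 + 25 days = 2010-01-22.
Next gap: 28 days. 2010-01-22 + 28 days = 2010-02-19.
Next gap: 31 days. 2010-02-19 + 31 days = 2010-03-22.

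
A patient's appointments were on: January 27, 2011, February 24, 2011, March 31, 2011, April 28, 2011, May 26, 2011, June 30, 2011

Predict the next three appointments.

July 28, 2011; August 25, 2011; September 29, 2011

Every date is a Thursday; gaps 28, 35, 28, 28, 35 days.
Each is the last Thursday of its month (at least one falls on the 29th or later, ruling out '4th Thursday').
July 2011 ends with Thursday July 28, 2011.
Last Thursday of August 2011: August 25, 2011.
September 2011 ends with Thursday September 29, 2011.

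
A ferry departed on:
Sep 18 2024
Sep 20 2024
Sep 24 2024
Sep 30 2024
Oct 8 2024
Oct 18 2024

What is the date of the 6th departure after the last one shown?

Jan 28 2025

Intervals are 2, 4, 6, 8, 10 days — an arithmetic progression with common difference 2.
Next gap: 12 days. Oct 18 2024 + 12 days = Oct 30 2024.
Next gap: 14 days. Oct 30 2024 + 14 days = Nov 13 2024.
Next gap: 16 days. Nov 13 2024 + 16 days = Nov 29 2024.
Next gap: 18 days. Nov 29 2024 + 18 days = Dec 17 2024.
Next gap: 20 days. Dec 17 2024 + 20 days = Jan 6 2025.
Next gap: 22 days. Jan 6 2025 + 22 days = Jan 28 2025.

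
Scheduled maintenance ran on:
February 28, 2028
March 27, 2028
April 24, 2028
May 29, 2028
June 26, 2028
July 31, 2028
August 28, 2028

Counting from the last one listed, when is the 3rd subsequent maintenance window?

Every date is a Monday; gaps 28, 28, 35, 28, 35, 28 days.
Each is the last Monday of its month (at least one falls on the 29th or later, ruling out '4th Monday').
September 2028 ends with Monday September 25, 2028.
Last Monday of October 2028: October 30, 2028.
November 2028 ends with Monday November 27, 2028.

November 27, 2028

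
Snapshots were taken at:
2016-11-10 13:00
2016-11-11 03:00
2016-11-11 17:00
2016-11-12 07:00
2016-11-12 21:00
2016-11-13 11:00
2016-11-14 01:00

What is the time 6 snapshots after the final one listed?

Gaps: 14, 14, 14, 14, 14, 14 hours — each event is 14 hours after the previous one.
2016-11-14 01:00 + 14 h = 2016-11-14 15:00.
2016-11-14 15:00 + 14 h = 2016-11-15 05:00.
2016-11-15 05:00 + 14 h = 2016-11-15 19:00.
2016-11-15 19:00 + 14 h = 2016-11-16 09:00.
2016-11-16 09:00 + 14 h = 2016-11-16 23:00.
2016-11-16 23:00 + 14 h = 2016-11-17 13:00.

2016-11-17 13:00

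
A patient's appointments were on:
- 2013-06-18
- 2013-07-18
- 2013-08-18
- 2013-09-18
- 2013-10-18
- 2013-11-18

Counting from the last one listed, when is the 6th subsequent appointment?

2014-05-18

The day-of-month is always 18 (30, 31, 31, 30, 31 days between events).
So this recurs on the 18th of each month.
December 2013: 2013-12-18.
Next: January 2014 → 2014-01-18.
Next: February 2014 → 2014-02-18.
Next: March 2014 → 2014-03-18.
Next: April 2014 → 2014-04-18.
Next: May 2014 → 2014-05-18.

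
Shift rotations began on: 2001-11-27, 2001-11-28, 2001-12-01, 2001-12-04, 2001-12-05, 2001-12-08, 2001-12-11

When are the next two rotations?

Every event lands on a Tuesday or Wednesday or Saturday (gaps cycle 1, 3, 3, 1, 3, 3).
So the schedule is: every Tuesday, Wednesday and Saturday.
Next Wednesday: 2001-12-12.
The following Saturday is 2001-12-15.

2001-12-12, 2001-12-15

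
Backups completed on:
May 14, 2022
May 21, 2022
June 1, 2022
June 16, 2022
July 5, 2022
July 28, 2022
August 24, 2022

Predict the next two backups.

September 24, 2022; October 29, 2022

The spacing grows by 4 each time: 7, 11, 15, 19, 23, 27 days.
Next gap: 31 days. August 24, 2022 + 31 days = September 24, 2022.
Next gap: 35 days. September 24, 2022 + 35 days = October 29, 2022.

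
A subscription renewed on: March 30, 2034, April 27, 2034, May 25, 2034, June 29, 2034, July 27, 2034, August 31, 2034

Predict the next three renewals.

Every date is a Thursday; gaps 28, 28, 35, 28, 35 days.
Each is the last Thursday of its month (at least one falls on the 29th or later, ruling out '4th Thursday').
September 2034 ends with Thursday September 28, 2034.
October 2034 ends with Thursday October 26, 2034.
Last Thursday of November 2034: November 30, 2034.

September 28, 2034; October 26, 2034; November 30, 2034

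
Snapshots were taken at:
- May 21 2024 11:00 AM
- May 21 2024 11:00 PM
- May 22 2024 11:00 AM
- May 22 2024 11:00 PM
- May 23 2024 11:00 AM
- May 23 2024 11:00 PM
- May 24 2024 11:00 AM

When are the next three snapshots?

May 24 2024 11:00 PM, May 25 2024 11:00 AM, May 25 2024 11:00 PM

Gaps: 12, 12, 12, 12, 12, 12 hours — each event is 12 hours after the previous one.
May 24 2024 11:00 AM + 12 h = May 24 2024 11:00 PM.
May 24 2024 11:00 PM + 12 h = May 25 2024 11:00 AM.
May 25 2024 11:00 AM + 12 h = May 25 2024 11:00 PM.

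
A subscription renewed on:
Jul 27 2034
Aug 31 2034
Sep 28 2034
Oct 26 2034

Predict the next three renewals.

Nov 30 2034, Dec 28 2034, Jan 25 2035

These are Thursdays with 35, 28, 28-day gaps.
Each is the final Thursday of its month — Aug 31 2034 is past the 28th, so '4th Thursday' doesn't fit.
Last Thursday of November 2034: Nov 30 2034.
December 2034 ends with Thursday Dec 28 2034.
January 2035 ends with Thursday Jan 25 2035.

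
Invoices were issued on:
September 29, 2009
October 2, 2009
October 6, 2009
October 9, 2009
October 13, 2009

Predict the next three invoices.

October 16, 2009; October 20, 2009; October 23, 2009

Every event lands on a Tuesday or Friday (gaps cycle 3, 4, 3, 4).
So the schedule is: every Tuesday and Friday.
The following Friday is October 16, 2009.
Next Tuesday: October 20, 2009.
The following Friday is October 23, 2009.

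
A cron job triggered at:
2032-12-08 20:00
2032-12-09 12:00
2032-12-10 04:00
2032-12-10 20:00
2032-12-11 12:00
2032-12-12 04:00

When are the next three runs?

2032-12-12 20:00, 2032-12-13 12:00, 2032-12-14 04:00

Gaps: 16, 16, 16, 16, 16 hours — each event is 16 hours after the previous one.
2032-12-12 04:00 + 16 h = 2032-12-12 20:00.
2032-12-12 20:00 + 16 h = 2032-12-13 12:00.
2032-12-13 12:00 + 16 h = 2032-12-14 04:00.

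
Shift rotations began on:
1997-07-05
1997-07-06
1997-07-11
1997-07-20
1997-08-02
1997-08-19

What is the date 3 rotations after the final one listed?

The spacing grows by 4 each time: 1, 5, 9, 13, 17 days.
Next gap: 21 days. 1997-08-19 + 21 days = 1997-09-09.
Next gap: 25 days. 1997-09-09 + 25 days = 1997-10-04.
Next gap: 29 days. 1997-10-04 + 29 days = 1997-11-02.

1997-11-02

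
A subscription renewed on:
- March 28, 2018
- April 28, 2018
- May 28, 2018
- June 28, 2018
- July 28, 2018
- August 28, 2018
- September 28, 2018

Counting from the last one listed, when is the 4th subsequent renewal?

January 28, 2019

The day-of-month is always 28 (31, 30, 31, 30, 31, 31 days between events).
So this recurs on the 28th of each month.
Next: October 2018 → October 28, 2018.
Next: November 2018 → November 28, 2018.
Next: December 2018 → December 28, 2018.
January 2019: January 28, 2019.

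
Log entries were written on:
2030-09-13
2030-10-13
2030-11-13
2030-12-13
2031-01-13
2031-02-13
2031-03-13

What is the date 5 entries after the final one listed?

2031-08-13

The day-of-month is always 13 (30, 31, 30, 31, 31, 28 days between events).
So this recurs on the 13th of each month.
Next: April 2031 → 2031-04-13.
Next: May 2031 → 2031-05-13.
June 2031: 2031-06-13.
July 2031: 2031-07-13.
Next: August 2031 → 2031-08-13.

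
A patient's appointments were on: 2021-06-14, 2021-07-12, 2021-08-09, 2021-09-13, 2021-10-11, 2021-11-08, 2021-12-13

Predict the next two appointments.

These are Mondays at 28- or 35-day spacing (28, 28, 35, 28, 28, 35).
The pattern: 2nd Monday of the month.
2nd Monday of January 2022: 2022-01-10.
2nd Monday of February 2022: 2022-02-14.

2022-01-10, 2022-02-14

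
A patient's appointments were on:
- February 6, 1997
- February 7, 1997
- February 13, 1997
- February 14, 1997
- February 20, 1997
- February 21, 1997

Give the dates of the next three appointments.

February 27, 1997; February 28, 1997; March 6, 1997

The gap pattern 1, 6, 1, 6, 1 repeats every 2 events.
These are the Thursdays and Fridays of each week.
The following Thursday is February 27, 1997.
The following Friday is February 28, 1997.
Next Thursday: March 6, 1997.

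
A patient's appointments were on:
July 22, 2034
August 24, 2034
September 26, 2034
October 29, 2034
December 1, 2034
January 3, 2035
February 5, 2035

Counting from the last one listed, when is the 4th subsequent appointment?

June 17, 2035

The spacing is 33, 33, 33, 33, 33, 33 days — always 33 days.
February 5, 2035 + 33 days = March 10, 2035.
March 10, 2035 + 33 days = April 12, 2035.
April 12, 2035 + 33 days = May 15, 2035.
May 15, 2035 + 33 days = June 17, 2035.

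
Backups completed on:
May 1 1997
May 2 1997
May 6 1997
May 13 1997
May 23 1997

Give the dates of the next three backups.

Jun 5 1997, Jun 21 1997, Jul 10 1997

Gaps: 1, 4, 7, 10 days — each gap is 3 larger than the previous one.
Next gap: 13 days. May 23 1997 + 13 days = Jun 5 1997.
Next gap: 16 days. Jun 5 1997 + 16 days = Jun 21 1997.
Next gap: 19 days. Jun 21 1997 + 19 days = Jul 10 1997.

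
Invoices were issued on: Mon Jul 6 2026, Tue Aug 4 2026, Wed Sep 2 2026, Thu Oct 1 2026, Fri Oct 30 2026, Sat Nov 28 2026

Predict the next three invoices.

The spacing is 29, 29, 29, 29, 29 days — always 29 days.
Sat Nov 28 2026 + 29 days = Sun Dec 27 2026.
Sun Dec 27 2026 + 29 days = Mon Jan 25 2027.
Mon Jan 25 2027 + 29 days = Tue Feb 23 2027.

Sun Dec 27 2026, Mon Jan 25 2027, Tue Feb 23 2027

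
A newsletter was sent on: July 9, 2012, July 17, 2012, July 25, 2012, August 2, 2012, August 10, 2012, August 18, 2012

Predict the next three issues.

The spacing is 8, 8, 8, 8, 8 days — always 8 days.
August 18, 2012 + 8 days = August 26, 2012.
August 26, 2012 + 8 days = September 3, 2012.
September 3, 2012 + 8 days = September 11, 2012.

August 26, 2012; September 3, 2012; September 11, 2012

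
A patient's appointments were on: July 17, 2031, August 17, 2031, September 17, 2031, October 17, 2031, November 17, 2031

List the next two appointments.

December 17, 2031; January 17, 2032

The day-of-month is always 17 (31, 31, 30, 31 days between events).
So this recurs on the 17th of each month.
December 2031: December 17, 2031.
January 2032: January 17, 2032.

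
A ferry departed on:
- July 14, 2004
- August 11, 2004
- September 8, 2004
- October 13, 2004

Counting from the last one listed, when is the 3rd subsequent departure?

All dates are Wednesdays, 28, 28, 35 days apart.
Specifically, the 2nd Wednesday of each month.
2nd Wednesday of November 2004: November 10, 2004.
2nd Wednesday of December 2004: December 8, 2004.
January 2005 — 2nd Wednesday is January 12, 2005.

January 12, 2005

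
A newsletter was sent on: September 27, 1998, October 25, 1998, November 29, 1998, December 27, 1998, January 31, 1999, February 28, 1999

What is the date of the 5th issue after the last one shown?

July 25, 1999

Every date is a Sunday; gaps 28, 35, 28, 35, 28 days.
Each is the last Sunday of its month (at least one falls on the 29th or later, ruling out '4th Sunday').
March 1999 ends with Sunday March 28, 1999.
April 1999 ends with Sunday April 25, 1999.
May 1999 ends with Sunday May 30, 1999.
June 1999 ends with Sunday June 27, 1999.
July 1999 ends with Sunday July 25, 1999.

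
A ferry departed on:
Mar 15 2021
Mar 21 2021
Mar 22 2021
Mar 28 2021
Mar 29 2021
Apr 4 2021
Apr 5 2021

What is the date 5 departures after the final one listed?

The gap pattern 6, 1, 6, 1, 6, 1 repeats every 2 events.
These are the Mondays and Sundays of each week.
Next Sunday: Apr 11 2021.
The following Monday is Apr 12 2021.
The following Sunday is Apr 18 2021.
The following Monday is Apr 19 2021.
Next Sunday: Apr 25 2021.

Apr 25 2021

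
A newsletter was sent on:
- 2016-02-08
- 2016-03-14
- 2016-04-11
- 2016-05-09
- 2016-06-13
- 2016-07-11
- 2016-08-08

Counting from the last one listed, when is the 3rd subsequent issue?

All dates are Mondays, 35, 28, 28, 35, 28, 28 days apart.
Specifically, the 2nd Monday of each month.
2nd Monday of September 2016: 2016-09-12.
2nd Monday of October 2016: 2016-10-10.
November 2016 — 2nd Monday is 2016-11-14.

2016-11-14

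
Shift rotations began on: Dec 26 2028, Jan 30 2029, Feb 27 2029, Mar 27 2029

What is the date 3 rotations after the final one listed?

These are Tuesdays with 35, 28, 28-day gaps.
Each is the final Tuesday of its month — Jan 30 2029 is past the 28th, so '4th Tuesday' doesn't fit.
Last Tuesday of April 2029: Apr 24 2029.
May 2029 ends with Tuesday May 29 2029.
June 2029 ends with Tuesday Jun 26 2029.

Jun 26 2029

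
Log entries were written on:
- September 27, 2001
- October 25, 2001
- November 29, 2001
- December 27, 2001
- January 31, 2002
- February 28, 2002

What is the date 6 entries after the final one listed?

August 29, 2002

These are Thursdays with 28, 35, 28, 35, 28-day gaps.
Each is the final Thursday of its month — November 29, 2001 is past the 28th, so '4th Thursday' doesn't fit.
March 2002 ends with Thursday March 28, 2002.
Last Thursday of April 2002: April 25, 2002.
May 2002 ends with Thursday May 30, 2002.
June 2002 ends with Thursday June 27, 2002.
Last Thursday of July 2002: July 25, 2002.
August 2002 ends with Thursday August 29, 2002.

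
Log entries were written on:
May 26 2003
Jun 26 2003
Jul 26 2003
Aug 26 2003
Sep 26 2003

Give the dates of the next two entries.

Each date is the 26th; the gaps (31, 30, 31, 31) track the month lengths.
The rule is the 26th of each month.
October 2003: Oct 26 2003.
November 2003: Nov 26 2003.

Oct 26 2003, Nov 26 2003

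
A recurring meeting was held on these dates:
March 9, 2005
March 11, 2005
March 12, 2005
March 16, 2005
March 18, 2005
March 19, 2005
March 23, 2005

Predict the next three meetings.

Every event lands on a Wednesday or Friday or Saturday (gaps cycle 2, 1, 4, 2, 1, 4).
So the schedule is: every Wednesday, Friday and Saturday.
Next Friday: March 25, 2005.
Next Saturday: March 26, 2005.
The following Wednesday is March 30, 2005.

March 25, 2005; March 26, 2005; March 30, 2005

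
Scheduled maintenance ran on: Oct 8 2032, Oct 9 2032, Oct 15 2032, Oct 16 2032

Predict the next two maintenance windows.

Gaps: 1, 6, 1 days — not constant, but cyclic with period 2.
The events fall on every Friday and Saturday.
Next Friday: Oct 22 2032.
Next Saturday: Oct 23 2032.

Oct 22 2032, Oct 23 2032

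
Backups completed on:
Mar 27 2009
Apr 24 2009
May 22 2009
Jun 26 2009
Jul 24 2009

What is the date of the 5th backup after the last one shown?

These are Fridays at 28- or 35-day spacing (28, 28, 35, 28).
The pattern: 4th Friday of the month.
August 2009 — 4th Friday is Aug 28 2009.
4th Friday of September 2009: Sep 25 2009.
October 2009 — 4th Friday is Oct 23 2009.
4th Friday of November 2009: Nov 27 2009.
December 2009 — 4th Friday is Dec 25 2009.

Dec 25 2009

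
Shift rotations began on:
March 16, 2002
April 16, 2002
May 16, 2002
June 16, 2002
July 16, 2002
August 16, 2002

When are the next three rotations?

The day-of-month is always 16 (31, 30, 31, 30, 31 days between events).
So this recurs on the 16th of each month.
September 2002: September 16, 2002.
Next: October 2002 → October 16, 2002.
Next: November 2002 → November 16, 2002.

September 16, 2002; October 16, 2002; November 16, 2002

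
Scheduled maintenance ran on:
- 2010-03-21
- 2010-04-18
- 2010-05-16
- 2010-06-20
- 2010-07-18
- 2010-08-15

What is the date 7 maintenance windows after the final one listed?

All dates are Sundays, 28, 28, 35, 28, 28 days apart.
Specifically, the 3rd Sunday of each month.
September 2010 — 3rd Sunday is 2010-09-19.
October 2010 — 3rd Sunday is 2010-10-17.
November 2010 — 3rd Sunday is 2010-11-21.
December 2010 — 3rd Sunday is 2010-12-19.
3rd Sunday of January 2011: 2011-01-16.
3rd Sunday of February 2011: 2011-02-20.
3rd Sunday of March 2011: 2011-03-20.

2011-03-20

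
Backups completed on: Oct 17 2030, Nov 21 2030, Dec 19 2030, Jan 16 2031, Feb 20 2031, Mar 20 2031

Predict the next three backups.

All dates are Thursdays, 35, 28, 28, 35, 28 days apart.
Specifically, the 3rd Thursday of each month.
April 2031 — 3rd Thursday is Apr 17 2031.
May 2031 — 3rd Thursday is May 15 2031.
June 2031 — 3rd Thursday is Jun 19 2031.

Apr 17 2031, May 15 2031, Jun 19 2031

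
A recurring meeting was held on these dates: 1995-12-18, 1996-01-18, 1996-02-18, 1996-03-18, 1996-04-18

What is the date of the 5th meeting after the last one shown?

1996-09-18

Each date is the 18th; the gaps (31, 31, 29, 31) track the month lengths.
The rule is the 18th of each month.
May 1996: 1996-05-18.
Next: June 1996 → 1996-06-18.
Next: July 1996 → 1996-07-18.
Next: August 1996 → 1996-08-18.
September 1996: 1996-09-18.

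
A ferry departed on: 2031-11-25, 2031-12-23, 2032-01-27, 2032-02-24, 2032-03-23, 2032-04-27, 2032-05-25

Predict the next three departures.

Gaps: 28, 35, 28, 28, 35, 28 days — a mix of 28 and 35. Every date is a Tuesday.
Each is the 4th Tuesday of its month.
June 2032 — 4th Tuesday is 2032-06-22.
4th Tuesday of July 2032: 2032-07-27.
August 2032 — 4th Tuesday is 2032-08-24.

2032-06-22, 2032-07-27, 2032-08-24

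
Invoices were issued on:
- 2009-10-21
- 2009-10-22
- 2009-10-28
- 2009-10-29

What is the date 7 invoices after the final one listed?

2009-11-25

Every event lands on a Wednesday or Thursday (gaps cycle 1, 6, 1).
So the schedule is: every Wednesday and Thursday.
Next Wednesday: 2009-11-04.
Next Thursday: 2009-11-05.
Next Wednesday: 2009-11-11.
Next Thursday: 2009-11-12.
The following Wednesday is 2009-11-18.
The following Thursday is 2009-11-19.
Next Wednesday: 2009-11-25.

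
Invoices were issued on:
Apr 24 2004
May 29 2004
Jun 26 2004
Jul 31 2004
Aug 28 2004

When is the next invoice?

Sep 25 2004

All Saturdays; the gaps (35, 28, 35, 28) vary with month length.
This is the last Saturday of each month.
September 2004 ends with Saturday Sep 25 2004.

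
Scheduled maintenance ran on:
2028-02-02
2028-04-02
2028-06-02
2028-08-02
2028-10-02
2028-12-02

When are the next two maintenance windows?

Gaps: 60, 61, 61, 61, 61 days — not constant. Every event is on the 2nd of the month.
Pattern: the 2nd of every 2 months.
February 2029: 2029-02-02.
Next: April 2029 → 2029-04-02.

2029-02-02, 2029-04-02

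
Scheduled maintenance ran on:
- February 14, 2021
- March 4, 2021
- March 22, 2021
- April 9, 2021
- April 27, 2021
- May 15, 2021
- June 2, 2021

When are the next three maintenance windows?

Every event comes 18 days after the last (18, 18, 18, 18, 18, 18).
June 2, 2021 + 18 days = June 20, 2021.
June 20, 2021 + 18 days = July 8, 2021.
July 8, 2021 + 18 days = July 26, 2021.

June 20, 2021; July 8, 2021; July 26, 2021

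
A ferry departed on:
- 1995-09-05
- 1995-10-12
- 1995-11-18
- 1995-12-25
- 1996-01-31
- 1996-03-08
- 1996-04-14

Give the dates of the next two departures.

Gaps between consecutive events: 37, 37, 37, 37, 37, 37 days — a constant 37-day interval.
1996-04-14 + 37 days = 1996-05-21.
1996-05-21 + 37 days = 1996-06-27.

1996-05-21, 1996-06-27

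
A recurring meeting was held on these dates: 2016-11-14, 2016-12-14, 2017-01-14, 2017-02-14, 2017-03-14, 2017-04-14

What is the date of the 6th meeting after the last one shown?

Each date is the 14th; the gaps (30, 31, 31, 28, 31) track the month lengths.
The rule is the 14th of each month.
May 2017: 2017-05-14.
Next: June 2017 → 2017-06-14.
Next: July 2017 → 2017-07-14.
Next: August 2017 → 2017-08-14.
Next: September 2017 → 2017-09-14.
Next: October 2017 → 2017-10-14.

2017-10-14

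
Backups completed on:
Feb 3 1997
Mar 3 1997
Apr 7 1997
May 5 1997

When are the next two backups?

Jun 2 1997, Jul 7 1997

Gaps: 28, 35, 28 days — a mix of 28 and 35. Every date is a Monday.
Each is the 1st Monday of its month.
June 1997 — 1st Monday is Jun 2 1997.
1st Monday of July 1997: Jul 7 1997.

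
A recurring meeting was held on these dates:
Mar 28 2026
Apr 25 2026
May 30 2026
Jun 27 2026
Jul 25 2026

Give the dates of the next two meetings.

All Saturdays; the gaps (28, 35, 28, 28) vary with month length.
This is the last Saturday of each month.
Last Saturday of August 2026: Aug 29 2026.
Last Saturday of September 2026: Sep 26 2026.

Aug 29 2026, Sep 26 2026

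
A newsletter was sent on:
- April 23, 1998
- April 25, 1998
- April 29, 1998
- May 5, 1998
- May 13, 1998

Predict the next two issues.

Gaps: 2, 4, 6, 8 days — each gap is 2 larger than the previous one.
Next gap: 10 days. May 13, 1998 + 10 days = May 23, 1998.
Next gap: 12 days. May 23, 1998 + 12 days = June 4, 1998.

May 23, 1998; June 4, 1998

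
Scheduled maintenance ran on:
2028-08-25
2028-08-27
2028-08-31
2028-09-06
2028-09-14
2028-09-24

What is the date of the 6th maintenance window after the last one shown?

2029-01-04

The spacing grows by 2 each time: 2, 4, 6, 8, 10 days.
Next gap: 12 days. 2028-09-24 + 12 days = 2028-10-06.
Next gap: 14 days. 2028-10-06 + 14 days = 2028-10-20.
Next gap: 16 days. 2028-10-20 + 16 days = 2028-11-05.
Next gap: 18 days. 2028-11-05 + 18 days = 2028-11-23.
Next gap: 20 days. 2028-11-23 + 20 days = 2028-12-13.
Next gap: 22 days. 2028-12-13 + 22 days = 2029-01-04.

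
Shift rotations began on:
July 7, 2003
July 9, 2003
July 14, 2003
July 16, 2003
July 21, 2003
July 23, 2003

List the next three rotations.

July 28, 2003; July 30, 2003; August 4, 2003

Every event lands on a Monday or Wednesday (gaps cycle 2, 5, 2, 5, 2).
So the schedule is: every Monday and Wednesday.
The following Monday is July 28, 2003.
Next Wednesday: July 30, 2003.
Next Monday: August 4, 2003.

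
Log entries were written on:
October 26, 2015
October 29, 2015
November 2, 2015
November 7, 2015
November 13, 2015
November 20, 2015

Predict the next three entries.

November 28, 2015; December 7, 2015; December 17, 2015

Intervals are 3, 4, 5, 6, 7 days — an arithmetic progression with common difference 1.
Next gap: 8 days. November 20, 2015 + 8 days = November 28, 2015.
Next gap: 9 days. November 28, 2015 + 9 days = December 7, 2015.
Next gap: 10 days. December 7, 2015 + 10 days = December 17, 2015.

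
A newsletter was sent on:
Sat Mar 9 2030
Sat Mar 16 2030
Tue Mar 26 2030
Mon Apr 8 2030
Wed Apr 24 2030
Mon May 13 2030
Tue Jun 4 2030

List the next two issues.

Sat Jun 29 2030, Sat Jul 27 2030

Intervals are 7, 10, 13, 16, 19, 22 days — an arithmetic progression with common difference 3.
Next gap: 25 days. Tue Jun 4 2030 + 25 days = Sat Jun 29 2030.
Next gap: 28 days. Sat Jun 29 2030 + 28 days = Sat Jul 27 2030.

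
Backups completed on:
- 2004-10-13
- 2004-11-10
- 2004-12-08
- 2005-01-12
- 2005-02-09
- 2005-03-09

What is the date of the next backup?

2005-04-13

These are Wednesdays at 28- or 35-day spacing (28, 28, 35, 28, 28).
The pattern: 2nd Wednesday of the month.
April 2005 — 2nd Wednesday is 2005-04-13.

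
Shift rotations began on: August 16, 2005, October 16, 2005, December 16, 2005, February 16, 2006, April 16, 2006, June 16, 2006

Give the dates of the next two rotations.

August 16, 2006; October 16, 2006

Each date is the 16th; the gaps (61, 61, 62, 59, 61) track the month lengths.
The rule is the 16th of every 2 months.
August 2006: August 16, 2006.
Next: October 2006 → October 16, 2006.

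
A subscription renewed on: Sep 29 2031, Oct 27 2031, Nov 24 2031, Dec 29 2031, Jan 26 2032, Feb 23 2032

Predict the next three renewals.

Every date is a Monday; gaps 28, 28, 35, 28, 28 days.
Each is the last Monday of its month (at least one falls on the 29th or later, ruling out '4th Monday').
March 2032 ends with Monday Mar 29 2032.
April 2032 ends with Monday Apr 26 2032.
Last Monday of May 2032: May 31 2032.

Mar 29 2032, Apr 26 2032, May 31 2032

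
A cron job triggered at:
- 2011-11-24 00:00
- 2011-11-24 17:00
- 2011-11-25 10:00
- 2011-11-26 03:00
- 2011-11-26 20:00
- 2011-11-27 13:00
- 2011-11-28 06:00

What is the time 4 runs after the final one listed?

2011-12-01 02:00

Spacing: 17, 17, 17, 17, 17, 17 h — constant 17 h.
2011-11-28 06:00 + 17 h = 2011-11-28 23:00.
2011-11-28 23:00 + 17 h = 2011-11-29 16:00.
2011-11-29 16:00 + 17 h = 2011-11-30 09:00.
2011-11-30 09:00 + 17 h = 2011-12-01 02:00.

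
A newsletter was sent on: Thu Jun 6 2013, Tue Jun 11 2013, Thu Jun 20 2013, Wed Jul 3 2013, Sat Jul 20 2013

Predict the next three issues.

Gaps: 5, 9, 13, 17 days — each gap is 4 larger than the previous one.
Next gap: 21 days. Sat Jul 20 2013 + 21 days = Sat Aug 10 2013.
Next gap: 25 days. Sat Aug 10 2013 + 25 days = Wed Sep 4 2013.
Next gap: 29 days. Wed Sep 4 2013 + 29 days = Thu Oct 3 2013.

Sat Aug 10 2013, Wed Sep 4 2013, Thu Oct 3 2013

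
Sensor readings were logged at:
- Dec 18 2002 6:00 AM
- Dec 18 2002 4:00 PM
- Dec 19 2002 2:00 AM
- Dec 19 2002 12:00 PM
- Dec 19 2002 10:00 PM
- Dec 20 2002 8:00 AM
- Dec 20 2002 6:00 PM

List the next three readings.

Dec 21 2002 4:00 AM, Dec 21 2002 2:00 PM, Dec 22 2002 12:00 AM

The interval is a steady 10 hours (10, 10, 10, 10, 10, 10).
Dec 20 2002 6:00 PM + 10 h = Dec 21 2002 4:00 AM.
Dec 21 2002 4:00 AM + 10 h = Dec 21 2002 2:00 PM.
Dec 21 2002 2:00 PM + 10 h = Dec 22 2002 12:00 AM.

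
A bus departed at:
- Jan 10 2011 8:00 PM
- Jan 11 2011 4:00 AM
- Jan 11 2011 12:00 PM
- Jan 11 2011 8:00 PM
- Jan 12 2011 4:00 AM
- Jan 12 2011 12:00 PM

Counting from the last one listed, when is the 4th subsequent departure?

The interval is a steady 8 hours (8, 8, 8, 8, 8).
Jan 12 2011 12:00 PM + 8 h = Jan 12 2011 8:00 PM.
Jan 12 2011 8:00 PM + 8 h = Jan 13 2011 4:00 AM.
Jan 13 2011 4:00 AM + 8 h = Jan 13 2011 12:00 PM.
Jan 13 2011 12:00 PM + 8 h = Jan 13 2011 8:00 PM.

Jan 13 2011 8:00 PM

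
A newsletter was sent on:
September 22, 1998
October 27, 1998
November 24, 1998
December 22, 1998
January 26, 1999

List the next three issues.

February 23, 1999; March 23, 1999; April 27, 1999

Gaps: 35, 28, 28, 35 days — a mix of 28 and 35. Every date is a Tuesday.
Each is the 4th Tuesday of its month.
February 1999 — 4th Tuesday is February 23, 1999.
March 1999 — 4th Tuesday is March 23, 1999.
4th Tuesday of April 1999: April 27, 1999.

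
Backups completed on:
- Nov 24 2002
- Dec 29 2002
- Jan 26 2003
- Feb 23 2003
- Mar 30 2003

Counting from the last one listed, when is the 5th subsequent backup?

Every date is a Sunday; gaps 35, 28, 28, 35 days.
Each is the last Sunday of its month (at least one falls on the 29th or later, ruling out '4th Sunday').
Last Sunday of April 2003: Apr 27 2003.
May 2003 ends with Sunday May 25 2003.
Last Sunday of June 2003: Jun 29 2003.
Last Sunday of July 2003: Jul 27 2003.
Last Sunday of August 2003: Aug 31 2003.

Aug 31 2003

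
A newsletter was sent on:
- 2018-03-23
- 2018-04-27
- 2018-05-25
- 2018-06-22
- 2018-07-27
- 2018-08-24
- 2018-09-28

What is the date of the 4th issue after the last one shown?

These are Fridays at 28- or 35-day spacing (35, 28, 28, 35, 28, 35).
The pattern: 4th Friday of the month.
October 2018 — 4th Friday is 2018-10-26.
4th Friday of November 2018: 2018-11-23.
4th Friday of December 2018: 2018-12-28.
January 2019 — 4th Friday is 2019-01-25.

2019-01-25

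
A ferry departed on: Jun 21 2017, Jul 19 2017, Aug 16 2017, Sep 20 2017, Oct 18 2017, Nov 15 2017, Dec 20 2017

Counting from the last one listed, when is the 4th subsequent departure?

Gaps: 28, 28, 35, 28, 28, 35 days — a mix of 28 and 35. Every date is a Wednesday.
Each is the 3rd Wednesday of its month.
January 2018 — 3rd Wednesday is Jan 17 2018.
3rd Wednesday of February 2018: Feb 21 2018.
3rd Wednesday of March 2018: Mar 21 2018.
April 2018 — 3rd Wednesday is Apr 18 2018.

Apr 18 2018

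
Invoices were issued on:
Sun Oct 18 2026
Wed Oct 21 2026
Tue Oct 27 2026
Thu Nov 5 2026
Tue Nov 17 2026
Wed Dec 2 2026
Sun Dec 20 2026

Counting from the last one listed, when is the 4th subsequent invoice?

Gaps: 3, 6, 9, 12, 15, 18 days — each gap is 3 larger than the previous one.
Next gap: 21 days. Sun Dec 20 2026 + 21 days = Sun Jan 10 2027.
Next gap: 24 days. Sun Jan 10 2027 + 24 days = Wed Feb 3 2027.
Next gap: 27 days. Wed Feb 3 2027 + 27 days = Tue Mar 2 2027.
Next gap: 30 days. Tue Mar 2 2027 + 30 days = Thu Apr 1 2027.

Thu Apr 1 2027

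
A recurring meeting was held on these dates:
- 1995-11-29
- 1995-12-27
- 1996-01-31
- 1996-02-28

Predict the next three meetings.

All Wednesdays; the gaps (28, 35, 28) vary with month length.
This is the last Wednesday of each month.
Last Wednesday of March 1996: 1996-03-27.
Last Wednesday of April 1996: 1996-04-24.
Last Wednesday of May 1996: 1996-05-29.

1996-03-27, 1996-04-24, 1996-05-29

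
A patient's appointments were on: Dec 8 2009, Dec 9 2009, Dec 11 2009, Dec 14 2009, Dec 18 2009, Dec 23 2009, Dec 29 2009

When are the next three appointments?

Intervals are 1, 2, 3, 4, 5, 6 days — an arithmetic progression with common difference 1.
Next gap: 7 days. Dec 29 2009 + 7 days = Jan 5 2010.
Next gap: 8 days. Jan 5 2010 + 8 days = Jan 13 2010.
Next gap: 9 days. Jan 13 2010 + 9 days = Jan 22 2010.

Jan 5 2010, Jan 13 2010, Jan 22 2010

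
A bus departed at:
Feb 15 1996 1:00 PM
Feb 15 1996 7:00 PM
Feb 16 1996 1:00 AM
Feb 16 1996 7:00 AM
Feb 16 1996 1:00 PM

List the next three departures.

Feb 16 1996 7:00 PM, Feb 17 1996 1:00 AM, Feb 17 1996 7:00 AM

Gaps: 6, 6, 6, 6 hours — each event is 6 hours after the previous one.
Feb 16 1996 1:00 PM + 6 h = Feb 16 1996 7:00 PM.
Feb 16 1996 7:00 PM + 6 h = Feb 17 1996 1:00 AM.
Feb 17 1996 1:00 AM + 6 h = Feb 17 1996 7:00 AM.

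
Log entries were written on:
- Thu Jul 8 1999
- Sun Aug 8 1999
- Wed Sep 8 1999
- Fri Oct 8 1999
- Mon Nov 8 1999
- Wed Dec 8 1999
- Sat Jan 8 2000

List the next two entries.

Gaps: 31, 31, 30, 31, 30, 31 days — not constant. Every event is on the 8th of the month.
Pattern: the 8th of each month.
February 2000: Tue Feb 8 2000.
March 2000: Wed Mar 8 2000.

Tue Feb 8 2000, Wed Mar 8 2000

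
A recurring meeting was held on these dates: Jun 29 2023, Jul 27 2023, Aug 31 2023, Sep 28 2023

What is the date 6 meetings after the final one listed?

These are Thursdays with 28, 35, 28-day gaps.
Each is the final Thursday of its month — Jun 29 2023 is past the 28th, so '4th Thursday' doesn't fit.
October 2023 ends with Thursday Oct 26 2023.
Last Thursday of November 2023: Nov 30 2023.
December 2023 ends with Thursday Dec 28 2023.
January 2024 ends with Thursday Jan 25 2024.
February 2024 ends with Thursday Feb 29 2024.
March 2024 ends with Thursday Mar 28 2024.

Mar 28 2024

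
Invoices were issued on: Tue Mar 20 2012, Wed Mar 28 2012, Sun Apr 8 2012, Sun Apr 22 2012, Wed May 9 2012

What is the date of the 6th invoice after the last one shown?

The spacing grows by 3 each time: 8, 11, 14, 17 days.
Next gap: 20 days. Wed May 9 2012 + 20 days = Tue May 29 2012.
Next gap: 23 days. Tue May 29 2012 + 23 days = Thu Jun 21 2012.
Next gap: 26 days. Thu Jun 21 2012 + 26 days = Tue Jul 17 2012.
Next gap: 29 days. Tue Jul 17 2012 + 29 days = Wed Aug 15 2012.
Next gap: 32 days. Wed Aug 15 2012 + 32 days = Sun Sep 16 2012.
Next gap: 35 days. Sun Sep 16 2012 + 35 days = Sun Oct 21 2012.

Sun Oct 21 2012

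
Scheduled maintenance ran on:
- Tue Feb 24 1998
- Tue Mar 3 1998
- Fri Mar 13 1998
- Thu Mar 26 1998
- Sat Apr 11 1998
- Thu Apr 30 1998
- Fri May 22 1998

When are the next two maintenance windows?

Tue Jun 16 1998, Tue Jul 14 1998

The spacing grows by 3 each time: 7, 10, 13, 16, 19, 22 days.
Next gap: 25 days. Fri May 22 1998 + 25 days = Tue Jun 16 1998.
Next gap: 28 days. Tue Jun 16 1998 + 28 days = Tue Jul 14 1998.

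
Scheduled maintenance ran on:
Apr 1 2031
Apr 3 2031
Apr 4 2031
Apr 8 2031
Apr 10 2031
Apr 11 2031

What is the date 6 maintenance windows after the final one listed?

Apr 25 2031

The gap pattern 2, 1, 4, 2, 1 repeats every 3 events.
These are the Tuesdays, Thursdays and Fridays of each week.
The following Tuesday is Apr 15 2031.
Next Thursday: Apr 17 2031.
Next Friday: Apr 18 2031.
Next Tuesday: Apr 22 2031.
The following Thursday is Apr 24 2031.
Next Friday: Apr 25 2031.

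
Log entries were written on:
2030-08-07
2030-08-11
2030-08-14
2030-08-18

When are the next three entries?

2030-08-21, 2030-08-25, 2030-08-28

The gap pattern 4, 3, 4 repeats every 2 events.
These are the Wednesdays and Sundays of each week.
The following Wednesday is 2030-08-21.
Next Sunday: 2030-08-25.
The following Wednesday is 2030-08-28.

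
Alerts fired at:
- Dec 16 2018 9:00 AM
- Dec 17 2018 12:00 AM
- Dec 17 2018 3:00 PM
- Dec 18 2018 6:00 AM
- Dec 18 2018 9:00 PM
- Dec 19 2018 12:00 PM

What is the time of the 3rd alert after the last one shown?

Dec 21 2018 9:00 AM

Gaps: 15, 15, 15, 15, 15 hours — each event is 15 hours after the previous one.
Dec 19 2018 12:00 PM + 15 h = Dec 20 2018 3:00 AM.
Dec 20 2018 3:00 AM + 15 h = Dec 20 2018 6:00 PM.
Dec 20 2018 6:00 PM + 15 h = Dec 21 2018 9:00 AM.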